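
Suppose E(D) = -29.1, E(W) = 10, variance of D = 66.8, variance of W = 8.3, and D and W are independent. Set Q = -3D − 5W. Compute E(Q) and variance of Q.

E(Q) = 37.3, variance of Q = 808.7

E(Q) = (-3)·E(D) + (-5)·E(W) = (-3)·(-29.1) + (-5)·10 = 37.3.
variance of Q = a²·variance of D + b²·variance of W + 2ab·Cov(D, W) with a = -3, b = -5.
Independence gives Cov(D, W) = 0.
= (-3)²·66.8 + (-5)²·8.3 + 2·(-3)·(-5)·0
= 601.2 + 207.5 + 0 = 808.7.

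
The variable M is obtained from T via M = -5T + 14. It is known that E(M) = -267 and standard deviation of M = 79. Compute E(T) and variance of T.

E(T) = 56.2, variance of T = 249.64

From M = -5T + 14: E(M) = a·E(T) + b, so E(T) = (E(M) − b)/a = (-267 − 14)/(-5) = 56.2.
variance of M = 79² = 6241.
variance of M = a²·variance of T, so variance of T = 6241/(-5)² = 249.64.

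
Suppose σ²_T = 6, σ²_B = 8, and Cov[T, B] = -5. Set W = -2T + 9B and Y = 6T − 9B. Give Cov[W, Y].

By bilinearity, Cov[W, Y] = ac·σ²_T + bd·σ²_B + (ad+bc)·Cov[T, B], with a=-2, b=9, c=6, d=-9.
ac·σ²_T = (-2)·6·6 = -72
bd·σ²_B = 9·(-9)·8 = -648
(ad+bc)·Cov[T, B] = (72)·(-5) = -360
Cov[W, Y] = -72 + (-648) + (-360) = -1080.

Cov[W, Y] = -1080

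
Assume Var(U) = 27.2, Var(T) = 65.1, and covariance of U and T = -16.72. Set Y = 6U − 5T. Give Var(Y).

Var(Y) = a²·Var(U) + b²·Var(T) + 2ab·covariance of U and T with a = 6, b = -5.
= 6²·27.2 + (-5)²·65.1 + 2·6·(-5)·(-16.72)
= 979.2 + 1627.5 + 1003.2 = 3609.9.

Var(Y) = 3609.9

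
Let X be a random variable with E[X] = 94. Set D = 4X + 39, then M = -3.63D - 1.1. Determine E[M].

E[M] = -1507.55

E[D] = 4·94 + 39 = 415.
E[M] = (-3.63)·415 + (-1.1) = -1507.55.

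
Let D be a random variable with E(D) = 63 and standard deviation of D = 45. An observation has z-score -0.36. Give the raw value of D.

D = 46.8

D = E(D) + z·standard deviation of D = 63 + (-0.36)·45 = 46.8.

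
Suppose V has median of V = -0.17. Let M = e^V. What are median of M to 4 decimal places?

e^V is monotone on this domain, so median of M = exp(-0.17) ≈ 0.8437.

median of M = 0.8437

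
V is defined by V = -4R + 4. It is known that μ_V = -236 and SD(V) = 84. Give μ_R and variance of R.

From V = -4R + 4: μ_V = a·μ_R + b, so μ_R = (μ_V − b)/a = (-236 − 4)/(-4) = 60.
variance of V = 84² = 7056.
variance of V = a²·variance of R, so variance of R = 7056/(-4)² = 441.

μ_R = 60, variance of R = 441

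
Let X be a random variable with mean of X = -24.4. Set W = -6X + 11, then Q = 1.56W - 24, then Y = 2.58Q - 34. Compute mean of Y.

mean of W = (-6)·(-24.4) + 11 = 157.4.
mean of Q = 1.56·157.4 + (-24) = 221.544.
mean of Y = 2.58·221.544 + (-34) = 537.58352.

mean of Y = 537.58352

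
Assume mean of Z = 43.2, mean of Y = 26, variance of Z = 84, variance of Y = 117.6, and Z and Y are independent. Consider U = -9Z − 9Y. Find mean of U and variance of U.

mean of U = (-9)·mean of Z + (-9)·mean of Y = (-9)·43.2 + (-9)·26 = -622.8.
variance of U = a²·variance of Z + b²·variance of Y + 2ab·Cov[Z, Y] with a = -9, b = -9.
Independence gives Cov[Z, Y] = 0.
= (-9)²·84 + (-9)²·117.6 + 2·(-9)·(-9)·0
= 6804 + 9525.6 + 0 = 16329.6.

mean of U = -622.8, variance of U = 16329.6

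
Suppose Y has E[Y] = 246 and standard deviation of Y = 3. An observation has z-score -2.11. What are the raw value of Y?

Y = E[Y] + z·standard deviation of Y = 246 + (-2.11)·3 = 239.67.

Y = 239.67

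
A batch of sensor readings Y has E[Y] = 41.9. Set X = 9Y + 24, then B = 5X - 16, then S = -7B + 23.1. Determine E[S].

E[X] = 9·41.9 + 24 = 401.1.
E[B] = 5·401.1 + (-16) = 1989.5.
E[S] = (-7)·1989.5 + 23.1 = -13903.4.

E[S] = -13903.4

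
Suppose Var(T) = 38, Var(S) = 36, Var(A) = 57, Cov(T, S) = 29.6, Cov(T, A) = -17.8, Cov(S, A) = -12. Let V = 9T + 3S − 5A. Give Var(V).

Var(V) = 8387.4

Var(V) = a²·Var(T) + b²·Var(S) + c²·Var(A) + 2ab·Cov(T, S) + 2ac·Cov(T, A) + 2bc·Cov(S, A), with a = 9, b = 3, c = -5.
= 3078 + 324 + 1425 + 1598.4 + 1602 + 360
= 8387.4.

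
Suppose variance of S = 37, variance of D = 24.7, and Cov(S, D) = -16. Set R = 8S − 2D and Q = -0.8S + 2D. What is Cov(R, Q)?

By bilinearity, Cov(R, Q) = ac·variance of S + bd·variance of D + (ad+bc)·Cov(S, D), with a=8, b=-2, c=-0.8, d=2.
ac·variance of S = 8·(-0.8)·37 = -236.8
bd·variance of D = (-2)·2·24.7 = -98.8
(ad+bc)·Cov(S, D) = (17.6)·(-16) = -281.6
Cov(R, Q) = -236.8 + (-98.8) + (-281.6) = -617.2.

Cov(R, Q) = -617.2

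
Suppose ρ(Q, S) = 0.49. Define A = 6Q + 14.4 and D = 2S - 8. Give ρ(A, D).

Linear rescalings preserve correlation up to sign; here the slopes 6 and 2 have the same sign, so ρ(A, D) = ρ(Q, S) = 0.49.

ρ(A, D) = 0.49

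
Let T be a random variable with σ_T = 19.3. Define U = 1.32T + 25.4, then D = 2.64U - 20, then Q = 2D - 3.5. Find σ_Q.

σ_U = |1.32|·19.3 = 25.476.
σ_D = |2.64|·25.476 = 67.25664.
σ_Q = |2|·67.25664 = 134.51328.

σ_Q = 134.51328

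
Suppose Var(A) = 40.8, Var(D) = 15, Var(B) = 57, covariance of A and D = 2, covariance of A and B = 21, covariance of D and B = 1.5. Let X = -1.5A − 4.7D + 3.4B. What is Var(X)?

Var(X) = 848.13

Var(X) = a²·Var(A) + b²·Var(D) + c²·Var(B) + 2ab·covariance of A and D + 2ac·covariance of A and B + 2bc·covariance of D and B, with a = -1.5, b = -4.7, c = 3.4.
= 91.8 + 331.35 + 658.92 + 28.2 + (-214.2) + (-47.94)
= 848.13.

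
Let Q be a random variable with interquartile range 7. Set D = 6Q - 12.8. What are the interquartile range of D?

IQR(D) = 42

Under D = aQ + b, IQR(D) = |a|·IQR(Q) = |6|·7 = 42 (shifts cancel; spread scales by |a|).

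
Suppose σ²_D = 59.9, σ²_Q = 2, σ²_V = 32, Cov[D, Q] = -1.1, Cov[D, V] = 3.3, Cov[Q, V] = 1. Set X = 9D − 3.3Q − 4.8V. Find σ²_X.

σ²_X = a²·σ²_D + b²·σ²_Q + c²·σ²_V + 2ab·Cov[D, Q] + 2ac·Cov[D, V] + 2bc·Cov[Q, V], with a = 9, b = -3.3, c = -4.8.
= 4851.9 + 21.78 + 737.28 + 65.34 + (-285.12) + 31.68
= 5422.86.

σ²_X = 5422.86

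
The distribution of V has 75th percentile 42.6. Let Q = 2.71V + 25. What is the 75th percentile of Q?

75th percentile of Q = 140.446

Since a = 2.71 > 0 the transformation is increasing, so the 75th percentile of Q = a·(P_{75} of V) + b = 2.71·42.6 + 25 = 140.446.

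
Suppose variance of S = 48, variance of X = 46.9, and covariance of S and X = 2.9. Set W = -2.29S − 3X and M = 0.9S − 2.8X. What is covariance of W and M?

By bilinearity, covariance of W and M = ac·variance of S + bd·variance of X + (ad+bc)·covariance of S and X, with a=-2.29, b=-3, c=0.9, d=-2.8.
ac·variance of S = (-2.29)·0.9·48 = -98.928
bd·variance of X = (-3)·(-2.8)·46.9 = 393.96
(ad+bc)·covariance of S and X = (3.712)·2.9 = 10.7648
covariance of W and M = -98.928 + 393.96 + 10.7648 = 305.7968.

covariance of W and M = 305.7968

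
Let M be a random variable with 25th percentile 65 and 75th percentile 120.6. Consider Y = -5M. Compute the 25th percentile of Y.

25th percentile of Y = -603

Since a = -5 < 0 the transformation is decreasing, reversing order: the 25th percentile of Y corresponds to the 75th percentile of M.
So P_{25}(Y) = a·P_{75}(M) + b = (-5)·120.6 = -603.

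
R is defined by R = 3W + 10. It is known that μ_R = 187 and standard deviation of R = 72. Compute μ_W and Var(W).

From R = 3W + 10: μ_R = a·μ_W + b, so μ_W = (μ_R − b)/a = (187 − 10)/3 = 59.
Var(R) = 72² = 5184.
Var(R) = a²·Var(W), so Var(W) = 5184/3² = 576.

μ_W = 59, Var(W) = 576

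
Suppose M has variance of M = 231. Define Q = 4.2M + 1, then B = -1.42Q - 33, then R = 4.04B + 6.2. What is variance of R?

variance of R = 134106.5467881216

variance of Q = 4.2²·231 = 4074.84.
variance of B = (-1.42)²·4074.84 = 8216.507376.
variance of R = 4.04²·8216.507376 = 134106.5467881216.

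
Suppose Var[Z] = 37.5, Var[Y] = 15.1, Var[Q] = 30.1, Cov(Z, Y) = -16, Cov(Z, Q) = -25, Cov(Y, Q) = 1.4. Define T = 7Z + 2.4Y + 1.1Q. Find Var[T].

Var[T] = 1045.689

Var[T] = a²·Var[Z] + b²·Var[Y] + c²·Var[Q] + 2ab·Cov(Z, Y) + 2ac·Cov(Z, Q) + 2bc·Cov(Y, Q), with a = 7, b = 2.4, c = 1.1.
= 1837.5 + 86.976 + 36.421 + (-537.6) + (-385) + 7.392
= 1045.689.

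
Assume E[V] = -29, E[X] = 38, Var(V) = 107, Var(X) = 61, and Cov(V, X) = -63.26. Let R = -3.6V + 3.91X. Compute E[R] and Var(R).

E[R] = (-3.6)·E[V] + 3.91·E[X] = (-3.6)·(-29) + 3.91·38 = 252.98.
Var(R) = a²·Var(V) + b²·Var(X) + 2ab·Cov(V, X) with a = -3.6, b = 3.91.
= (-3.6)²·107 + 3.91²·61 + 2·(-3.6)·3.91·(-63.26)
= 1386.72 + 932.5741 + 1780.89552 = 4100.18962.

E[R] = 252.98, Var(R) = 4100.18962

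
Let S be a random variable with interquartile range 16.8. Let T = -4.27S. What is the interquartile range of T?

IQR(T) = 71.736

Under T = aS + b, IQR(T) = |a|·IQR(S) = |-4.27|·16.8 = 71.736 (shifts cancel; spread scales by |a|).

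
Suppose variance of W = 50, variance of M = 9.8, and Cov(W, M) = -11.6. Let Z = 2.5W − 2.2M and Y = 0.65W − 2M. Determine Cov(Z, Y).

By bilinearity, Cov(Z, Y) = ac·variance of W + bd·variance of M + (ad+bc)·Cov(W, M), with a=2.5, b=-2.2, c=0.65, d=-2.
ac·variance of W = 2.5·0.65·50 = 81.25
bd·variance of M = (-2.2)·(-2)·9.8 = 43.12
(ad+bc)·Cov(W, M) = (-6.43)·(-11.6) = 74.588
Cov(Z, Y) = 81.25 + 43.12 + 74.588 = 198.958.

Cov(Z, Y) = 198.958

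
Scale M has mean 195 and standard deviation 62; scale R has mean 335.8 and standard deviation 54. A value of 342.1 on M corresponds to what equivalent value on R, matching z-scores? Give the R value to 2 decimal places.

R = 463.92

z = (342.1 − 195)/62 ≈ 2.3726.
R = 335.8 + z·54 = 335.8 + (342.1 − 195)·54/62 ≈ 463.92.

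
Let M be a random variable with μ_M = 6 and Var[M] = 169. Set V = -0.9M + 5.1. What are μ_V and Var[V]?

V = -0.9M + 5.1 is linear with a = -0.9, b = 5.1.
μ_V = a·μ_M + b = (-0.9)·6 + 5.1 = -0.3.
Var[V] = a²·Var[M] = (-0.9)²·169 = 136.89 (the additive constant 5.1 does not affect variance).

μ_V = -0.3, Var[V] = 136.89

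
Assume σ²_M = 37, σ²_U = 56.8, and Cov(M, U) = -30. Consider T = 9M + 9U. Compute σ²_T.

σ²_T = a²·σ²_M + b²·σ²_U + 2ab·Cov(M, U) with a = 9, b = 9.
= 9²·37 + 9²·56.8 + 2·9·9·(-30)
= 2997 + 4600.8 + (-4860) = 2737.8.

σ²_T = 2737.8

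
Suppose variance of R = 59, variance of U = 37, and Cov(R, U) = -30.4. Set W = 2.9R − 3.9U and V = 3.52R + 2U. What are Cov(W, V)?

By bilinearity, Cov(W, V) = ac·variance of R + bd·variance of U + (ad+bc)·Cov(R, U), with a=2.9, b=-3.9, c=3.52, d=2.
ac·variance of R = 2.9·3.52·59 = 602.272
bd·variance of U = (-3.9)·2·37 = -288.6
(ad+bc)·Cov(R, U) = (-7.928)·(-30.4) = 241.0112
Cov(W, V) = 602.272 + (-288.6) + 241.0112 = 554.6832.

Cov(W, V) = 554.6832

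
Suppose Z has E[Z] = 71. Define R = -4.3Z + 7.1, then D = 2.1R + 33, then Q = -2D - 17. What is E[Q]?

E[R] = (-4.3)·71 + 7.1 = -298.2.
E[D] = 2.1·(-298.2) + 33 = -593.22.
E[Q] = (-2)·(-593.22) + (-17) = 1169.44.

E[Q] = 1169.44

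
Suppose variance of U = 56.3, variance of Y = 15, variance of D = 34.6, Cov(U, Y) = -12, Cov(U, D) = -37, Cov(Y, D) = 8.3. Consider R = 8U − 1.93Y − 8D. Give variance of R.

variance of R = a²·variance of U + b²·variance of Y + c²·variance of D + 2ab·Cov(U, Y) + 2ac·Cov(U, D) + 2bc·Cov(Y, D), with a = 8, b = -1.93, c = -8.
= 3603.2 + 55.8735 + 2214.4 + 370.56 + 4736 + 256.304
= 11236.3375.

variance of R = 11236.3375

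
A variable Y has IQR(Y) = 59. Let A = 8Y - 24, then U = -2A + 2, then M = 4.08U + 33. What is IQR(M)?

IQR(M) = 3851.52

IQR(A) = |8|·59 = 472.
IQR(U) = |-2|·472 = 944.
IQR(M) = |4.08|·944 = 3851.52.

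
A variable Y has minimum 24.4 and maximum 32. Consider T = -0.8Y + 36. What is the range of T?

Range of Y = 32 − 24.4 = 7.6.
Range(T) = |a|·Range(Y) = |-0.8|·7.6 = 6.08.

Range(T) = 6.08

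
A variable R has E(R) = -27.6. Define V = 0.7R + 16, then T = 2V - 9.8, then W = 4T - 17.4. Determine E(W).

E(W) = -83.16

E(V) = 0.7·(-27.6) + 16 = -3.32.
E(T) = 2·(-3.32) + (-9.8) = -16.44.
E(W) = 4·(-16.44) + (-17.4) = -83.16.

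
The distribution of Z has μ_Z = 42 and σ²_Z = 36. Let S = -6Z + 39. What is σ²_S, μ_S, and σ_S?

S = -6Z + 39 is linear with a = -6, b = 39.
σ²_S = a²·σ²_Z = (-6)²·36 = 1296 (the additive constant 39 does not affect variance).
μ_S = a·μ_Z + b = (-6)·42 + 39 = -213.
σ_Z = √36 = 6.
σ_S = |a|·σ_Z = |-6|·6 = 36.

σ²_S = 1296, μ_S = -213, σ_S = 36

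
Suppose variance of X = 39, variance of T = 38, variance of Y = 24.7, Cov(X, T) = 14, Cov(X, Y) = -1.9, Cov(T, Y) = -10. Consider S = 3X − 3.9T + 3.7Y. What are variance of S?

variance of S = a²·variance of X + b²·variance of T + c²·variance of Y + 2ab·Cov(X, T) + 2ac·Cov(X, Y) + 2bc·Cov(T, Y), with a = 3, b = -3.9, c = 3.7.
= 351 + 577.98 + 338.143 + (-327.6) + (-42.18) + 288.6
= 1185.943.

variance of S = 1185.943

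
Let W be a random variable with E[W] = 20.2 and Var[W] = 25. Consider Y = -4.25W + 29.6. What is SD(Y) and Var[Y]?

SD(Y) = 21.25, Var[Y] = 451.5625

Y = -4.25W + 29.6 is linear with a = -4.25, b = 29.6.
SD(W) = √25 = 5.
SD(Y) = |a|·SD(W) = |-4.25|·5 = 21.25.
Var[Y] = a²·Var[W] = (-4.25)²·25 = 451.5625 (the additive constant 29.6 does not affect variance).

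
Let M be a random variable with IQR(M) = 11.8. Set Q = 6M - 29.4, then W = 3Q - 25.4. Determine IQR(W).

IQR(Q) = |6|·11.8 = 70.8.
IQR(W) = |3|·70.8 = 212.4.

IQR(W) = 212.4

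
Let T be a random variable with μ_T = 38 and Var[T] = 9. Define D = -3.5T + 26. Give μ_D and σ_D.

D = -3.5T + 26 is linear with a = -3.5, b = 26.
μ_D = a·μ_T + b = (-3.5)·38 + 26 = -107.
σ_T = √9 = 3.
σ_D = |a|·σ_T = |-3.5|·3 = 10.5.

μ_D = -107, σ_D = 10.5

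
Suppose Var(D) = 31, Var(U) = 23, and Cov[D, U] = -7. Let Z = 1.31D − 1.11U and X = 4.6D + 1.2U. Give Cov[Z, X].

Cov[Z, X] = 180.908

By bilinearity, Cov[Z, X] = ac·Var(D) + bd·Var(U) + (ad+bc)·Cov[D, U], with a=1.31, b=-1.11, c=4.6, d=1.2.
ac·Var(D) = 1.31·4.6·31 = 186.806
bd·Var(U) = (-1.11)·1.2·23 = -30.636
(ad+bc)·Cov[D, U] = (-3.534)·(-7) = 24.738
Cov[Z, X] = 186.806 + (-30.636) + 24.738 = 180.908.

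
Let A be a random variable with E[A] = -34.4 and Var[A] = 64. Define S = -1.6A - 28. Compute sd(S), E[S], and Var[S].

S = -1.6A - 28 is linear with a = -1.6, b = -28.
sd(A) = √64 = 8.
sd(S) = |a|·sd(A) = |-1.6|·8 = 12.8.
E[S] = a·E[A] + b = (-1.6)·(-34.4) + (-28) = 27.04.
Var[S] = a²·Var[A] = (-1.6)²·64 = 163.84 (the additive constant -28 does not affect variance).

sd(S) = 12.8, E[S] = 27.04, Var[S] = 163.84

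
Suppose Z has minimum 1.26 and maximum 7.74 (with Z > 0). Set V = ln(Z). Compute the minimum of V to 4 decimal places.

min(V) = 0.2311

ln(Z) is increasing on this domain, so min(V) comes from min(Z) = 1.26: min(V) = ln(1.26) ≈ 0.2311.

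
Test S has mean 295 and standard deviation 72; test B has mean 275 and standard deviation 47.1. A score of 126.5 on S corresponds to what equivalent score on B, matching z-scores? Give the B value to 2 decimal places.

B = 164.77

z = (126.5 − 295)/72 ≈ -2.3403.
B = 275 + z·47.1 = 275 + (126.5 − 295)·47.1/72 ≈ 164.77.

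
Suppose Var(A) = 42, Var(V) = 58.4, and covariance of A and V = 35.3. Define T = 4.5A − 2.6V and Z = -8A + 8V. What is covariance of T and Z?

covariance of T and Z = -721.68

By bilinearity, covariance of T and Z = ac·Var(A) + bd·Var(V) + (ad+bc)·covariance of A and V, with a=4.5, b=-2.6, c=-8, d=8.
ac·Var(A) = 4.5·(-8)·42 = -1512
bd·Var(V) = (-2.6)·8·58.4 = -1214.72
(ad+bc)·covariance of A and V = (56.8)·35.3 = 2005.04
covariance of T and Z = -1512 + (-1214.72) + 2005.04 = -721.68.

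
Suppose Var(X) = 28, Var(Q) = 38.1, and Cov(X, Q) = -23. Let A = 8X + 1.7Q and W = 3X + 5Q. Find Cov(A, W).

Cov(A, W) = -41.45

By bilinearity, Cov(A, W) = ac·Var(X) + bd·Var(Q) + (ad+bc)·Cov(X, Q), with a=8, b=1.7, c=3, d=5.
ac·Var(X) = 8·3·28 = 672
bd·Var(Q) = 1.7·5·38.1 = 323.85
(ad+bc)·Cov(X, Q) = (45.1)·(-23) = -1037.3
Cov(A, W) = 672 + 323.85 + (-1037.3) = -41.45.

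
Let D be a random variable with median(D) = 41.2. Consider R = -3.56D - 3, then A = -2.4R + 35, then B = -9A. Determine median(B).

median(B) = -3547.9152

median(R) = (-3.56)·41.2 + (-3) = -149.672.
median(A) = (-2.4)·(-149.672) + 35 = 394.2128.
median(B) = (-9)·394.2128 = -3547.9152.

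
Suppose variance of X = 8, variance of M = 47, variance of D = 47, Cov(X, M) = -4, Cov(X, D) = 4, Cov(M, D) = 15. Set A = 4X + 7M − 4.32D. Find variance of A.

variance of A = a²·variance of X + b²·variance of M + c²·variance of D + 2ab·Cov(X, M) + 2ac·Cov(X, D) + 2bc·Cov(M, D), with a = 4, b = 7, c = -4.32.
= 128 + 2303 + 877.1328 + (-224) + (-138.24) + (-907.2)
= 2038.6928.

variance of A = 2038.6928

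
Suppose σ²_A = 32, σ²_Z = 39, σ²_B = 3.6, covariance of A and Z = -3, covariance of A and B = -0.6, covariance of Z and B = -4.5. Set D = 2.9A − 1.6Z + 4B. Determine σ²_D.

σ²_D = 498.08

σ²_D = a²·σ²_A + b²·σ²_Z + c²·σ²_B + 2ab·covariance of A and Z + 2ac·covariance of A and B + 2bc·covariance of Z and B, with a = 2.9, b = -1.6, c = 4.
= 269.12 + 99.84 + 57.6 + 27.84 + (-13.92) + 57.6
= 498.08.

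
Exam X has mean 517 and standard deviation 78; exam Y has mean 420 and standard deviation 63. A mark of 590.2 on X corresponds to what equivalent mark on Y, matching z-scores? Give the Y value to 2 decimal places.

Y = 479.12

z = (590.2 − 517)/78 ≈ 0.9385.
Y = 420 + z·63 = 420 + (590.2 − 517)·63/78 ≈ 479.12.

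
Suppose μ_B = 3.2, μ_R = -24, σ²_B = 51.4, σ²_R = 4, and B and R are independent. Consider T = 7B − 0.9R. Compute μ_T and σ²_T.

μ_T = 44, σ²_T = 2521.84

μ_T = 7·μ_B + (-0.9)·μ_R = 7·3.2 + (-0.9)·(-24) = 44.
σ²_T = a²·σ²_B + b²·σ²_R + 2ab·Cov(B, R) with a = 7, b = -0.9.
Independence gives Cov(B, R) = 0.
= 7²·51.4 + (-0.9)²·4 + 2·7·(-0.9)·0
= 2518.6 + 3.24 + 0 = 2521.84.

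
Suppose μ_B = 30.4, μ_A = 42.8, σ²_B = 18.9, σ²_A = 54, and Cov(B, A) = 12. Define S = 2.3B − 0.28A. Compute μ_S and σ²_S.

μ_S = 2.3·μ_B + (-0.28)·μ_A = 2.3·30.4 + (-0.28)·42.8 = 57.936.
σ²_S = a²·σ²_B + b²·σ²_A + 2ab·Cov(B, A) with a = 2.3, b = -0.28.
= 2.3²·18.9 + (-0.28)²·54 + 2·2.3·(-0.28)·12
= 99.981 + 4.2336 + (-15.456) = 88.7586.

μ_S = 57.936, σ²_S = 88.7586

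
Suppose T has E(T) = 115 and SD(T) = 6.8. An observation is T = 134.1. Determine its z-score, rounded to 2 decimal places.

z = (T − E(T)) / SD(T) = (134.1 − 115) / 6.8 ≈ 2.81.

z = 2.81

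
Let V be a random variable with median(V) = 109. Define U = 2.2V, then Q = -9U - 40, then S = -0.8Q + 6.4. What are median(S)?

median(U) = 2.2·109 = 239.8.
median(Q) = (-9)·239.8 + (-40) = -2198.2.
median(S) = (-0.8)·(-2198.2) + 6.4 = 1764.96.

median(S) = 1764.96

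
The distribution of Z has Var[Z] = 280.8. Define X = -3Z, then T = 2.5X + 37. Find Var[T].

Var[X] = (-3)²·280.8 = 2527.2.
Var[T] = 2.5²·2527.2 = 15795.

Var[T] = 15795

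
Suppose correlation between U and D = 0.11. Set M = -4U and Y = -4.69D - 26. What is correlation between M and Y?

Linear rescalings preserve correlation up to sign; here the slopes -4 and -4.69 have the same sign, so correlation between M and Y = correlation between U and D = 0.11.

correlation between M and Y = 0.11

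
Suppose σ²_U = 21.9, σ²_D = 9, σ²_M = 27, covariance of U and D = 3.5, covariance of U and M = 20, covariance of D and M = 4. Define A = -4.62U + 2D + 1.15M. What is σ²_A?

σ²_A = a²·σ²_U + b²·σ²_D + c²·σ²_M + 2ab·covariance of U and D + 2ac·covariance of U and M + 2bc·covariance of D and M, with a = -4.62, b = 2, c = 1.15.
= 467.44236 + 36 + 35.7075 + (-64.68) + (-212.52) + 18.4
= 280.34986.

σ²_A = 280.34986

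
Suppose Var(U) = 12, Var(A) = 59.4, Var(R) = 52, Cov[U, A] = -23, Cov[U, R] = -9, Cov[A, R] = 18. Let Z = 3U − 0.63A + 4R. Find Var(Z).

Var(Z) = a²·Var(U) + b²·Var(A) + c²·Var(R) + 2ab·Cov[U, A] + 2ac·Cov[U, R] + 2bc·Cov[A, R], with a = 3, b = -0.63, c = 4.
= 108 + 23.57586 + 832 + 86.94 + (-216) + (-90.72)
= 743.79586.

Var(Z) = 743.79586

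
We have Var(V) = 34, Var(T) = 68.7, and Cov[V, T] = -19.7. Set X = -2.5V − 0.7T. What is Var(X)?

Var(X) = 177.213

Var(X) = a²·Var(V) + b²·Var(T) + 2ab·Cov[V, T] with a = -2.5, b = -0.7.
= (-2.5)²·34 + (-0.7)²·68.7 + 2·(-2.5)·(-0.7)·(-19.7)
= 212.5 + 33.663 + (-68.95) = 177.213.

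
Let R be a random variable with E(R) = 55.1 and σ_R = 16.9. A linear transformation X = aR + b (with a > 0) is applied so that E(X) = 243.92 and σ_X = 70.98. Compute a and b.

a = 4.2, b = 12.5

σ_X = a·σ_R (a > 0), so a = 70.98/16.9 = 4.2.
E(X) = a·E(R) + b, so b = 243.92 − 4.2·55.1 = 12.5.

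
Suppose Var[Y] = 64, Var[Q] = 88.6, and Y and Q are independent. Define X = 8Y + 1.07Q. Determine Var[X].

Var[X] = 4197.43814

Var[X] = a²·Var[Y] + b²·Var[Q] + 2ab·Cov[Y, Q] with a = 8, b = 1.07.
Independence gives Cov[Y, Q] = 0.
= 8²·64 + 1.07²·88.6 + 2·8·1.07·0
= 4096 + 101.43814 + 0 = 4197.43814.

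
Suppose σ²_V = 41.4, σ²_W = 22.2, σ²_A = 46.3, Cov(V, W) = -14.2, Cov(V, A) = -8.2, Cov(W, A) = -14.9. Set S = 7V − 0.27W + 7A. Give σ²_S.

σ²_S = 3605.31638

σ²_S = a²·σ²_V + b²·σ²_W + c²·σ²_A + 2ab·Cov(V, W) + 2ac·Cov(V, A) + 2bc·Cov(W, A), with a = 7, b = -0.27, c = 7.
= 2028.6 + 1.61838 + 2268.7 + 53.676 + (-803.6) + 56.322
= 3605.31638.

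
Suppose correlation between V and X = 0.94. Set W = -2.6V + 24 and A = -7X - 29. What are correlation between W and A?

correlation between W and A = 0.94

Linear rescalings preserve correlation up to sign; here the slopes -2.6 and -7 have the same sign, so correlation between W and A = correlation between V and X = 0.94.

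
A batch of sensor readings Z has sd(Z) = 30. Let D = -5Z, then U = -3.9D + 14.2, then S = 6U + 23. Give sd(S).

sd(S) = 3510

sd(D) = |-5|·30 = 150.
sd(U) = |-3.9|·150 = 585.
sd(S) = |6|·585 = 3510.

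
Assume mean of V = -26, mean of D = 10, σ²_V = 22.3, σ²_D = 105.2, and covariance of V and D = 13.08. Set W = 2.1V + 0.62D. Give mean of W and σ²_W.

mean of W = -48.4, σ²_W = 172.8422

mean of W = 2.1·mean of V + 0.62·mean of D = 2.1·(-26) + 0.62·10 = -48.4.
σ²_W = a²·σ²_V + b²·σ²_D + 2ab·covariance of V and D with a = 2.1, b = 0.62.
= 2.1²·22.3 + 0.62²·105.2 + 2·2.1·0.62·13.08
= 98.343 + 40.43888 + 34.06032 = 172.8422.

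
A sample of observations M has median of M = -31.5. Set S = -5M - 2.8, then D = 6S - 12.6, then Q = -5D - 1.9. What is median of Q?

median of S = (-5)·(-31.5) + (-2.8) = 154.7.
median of D = 6·154.7 + (-12.6) = 915.6.
median of Q = (-5)·915.6 + (-1.9) = -4579.9.

median of Q = -4579.9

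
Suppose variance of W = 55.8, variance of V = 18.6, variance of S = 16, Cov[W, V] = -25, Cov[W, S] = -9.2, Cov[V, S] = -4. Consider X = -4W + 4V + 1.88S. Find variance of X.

variance of X = a²·variance of W + b²·variance of V + c²·variance of S + 2ab·Cov[W, V] + 2ac·Cov[W, S] + 2bc·Cov[V, S], with a = -4, b = 4, c = 1.88.
= 892.8 + 297.6 + 56.5504 + 800 + 138.368 + (-60.16)
= 2125.1584.

variance of X = 2125.1584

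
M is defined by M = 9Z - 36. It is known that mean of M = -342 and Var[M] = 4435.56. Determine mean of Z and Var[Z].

From M = 9Z - 36: mean of M = a·mean of Z + b, so mean of Z = (mean of M − b)/a = (-342 − (-36))/9 = -34.
Var[M] = a²·Var[Z], so Var[Z] = 4435.56/9² = 54.76.

mean of Z = -34, Var[Z] = 54.76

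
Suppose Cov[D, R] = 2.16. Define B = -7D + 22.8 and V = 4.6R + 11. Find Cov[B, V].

Cov[B, V] = -69.552

Cov[B, V] = a·c·Cov[D, R] = (-7)·4.6·2.16 = -69.552. Additive constants drop out.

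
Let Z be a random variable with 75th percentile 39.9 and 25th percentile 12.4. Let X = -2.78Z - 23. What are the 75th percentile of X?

75th percentile of X = -57.472

Since a = -2.78 < 0 the transformation is decreasing, reversing order: the 75th percentile of X corresponds to the 25th percentile of Z.
So P_{75}(X) = a·P_{25}(Z) + b = (-2.78)·12.4 + (-23) = -57.472.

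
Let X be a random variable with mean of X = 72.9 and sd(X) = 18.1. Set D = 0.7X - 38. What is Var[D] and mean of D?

D = 0.7X - 38 is linear with a = 0.7, b = -38.
Var[X] = 18.1² = 327.61.
Var[D] = a²·Var[X] = 0.7²·327.61 = 160.5289 (the additive constant -38 does not affect variance).
mean of D = a·mean of X + b = 0.7·72.9 + (-38) = 13.03.

Var[D] = 160.5289, mean of D = 13.03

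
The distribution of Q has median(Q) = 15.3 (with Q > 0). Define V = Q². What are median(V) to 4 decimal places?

Q² is monotone on this domain, so median(V) = square(15.3) = 234.09.

median(V) = 234.09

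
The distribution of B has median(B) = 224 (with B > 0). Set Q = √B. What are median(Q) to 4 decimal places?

median(Q) = 14.9666

√B is monotone on this domain, so median(Q) = √(224) ≈ 14.9666.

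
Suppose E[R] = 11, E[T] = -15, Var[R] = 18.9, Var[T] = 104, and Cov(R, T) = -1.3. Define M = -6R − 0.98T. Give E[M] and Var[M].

E[M] = -51.3, Var[M] = 764.9936

E[M] = (-6)·E[R] + (-0.98)·E[T] = (-6)·11 + (-0.98)·(-15) = -51.3.
Var[M] = a²·Var[R] + b²·Var[T] + 2ab·Cov(R, T) with a = -6, b = -0.98.
= (-6)²·18.9 + (-0.98)²·104 + 2·(-6)·(-0.98)·(-1.3)
= 680.4 + 99.8816 + (-15.288) = 764.9936.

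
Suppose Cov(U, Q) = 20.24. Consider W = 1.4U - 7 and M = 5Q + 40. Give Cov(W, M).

Cov(W, M) = a·c·Cov(U, Q) = 1.4·5·20.24 = 141.68. Additive constants drop out.

Cov(W, M) = 141.68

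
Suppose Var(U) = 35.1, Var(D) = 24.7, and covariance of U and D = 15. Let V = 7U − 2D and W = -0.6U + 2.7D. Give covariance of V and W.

By bilinearity, covariance of V and W = ac·Var(U) + bd·Var(D) + (ad+bc)·covariance of U and D, with a=7, b=-2, c=-0.6, d=2.7.
ac·Var(U) = 7·(-0.6)·35.1 = -147.42
bd·Var(D) = (-2)·2.7·24.7 = -133.38
(ad+bc)·covariance of U and D = (20.1)·15 = 301.5
covariance of V and W = -147.42 + (-133.38) + 301.5 = 20.7.

covariance of V and W = 20.7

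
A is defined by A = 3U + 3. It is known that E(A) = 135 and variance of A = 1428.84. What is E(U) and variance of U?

From A = 3U + 3: E(A) = a·E(U) + b, so E(U) = (E(A) − b)/a = (135 − 3)/3 = 44.
variance of A = a²·variance of U, so variance of U = 1428.84/3² = 158.76.

E(U) = 44, variance of U = 158.76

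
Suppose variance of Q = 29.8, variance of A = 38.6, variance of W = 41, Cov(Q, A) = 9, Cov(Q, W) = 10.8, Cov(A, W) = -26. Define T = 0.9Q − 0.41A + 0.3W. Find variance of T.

variance of T = a²·variance of Q + b²·variance of A + c²·variance of W + 2ab·Cov(Q, A) + 2ac·Cov(Q, W) + 2bc·Cov(A, W), with a = 0.9, b = -0.41, c = 0.3.
= 24.138 + 6.48866 + 3.69 + (-6.642) + 5.832 + 6.396
= 39.90266.

variance of T = 39.90266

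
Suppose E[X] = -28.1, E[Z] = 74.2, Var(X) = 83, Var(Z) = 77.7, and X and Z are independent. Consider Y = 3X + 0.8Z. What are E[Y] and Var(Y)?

E[Y] = 3·E[X] + 0.8·E[Z] = 3·(-28.1) + 0.8·74.2 = -24.94.
Var(Y) = a²·Var(X) + b²·Var(Z) + 2ab·Cov(X, Z) with a = 3, b = 0.8.
Independence gives Cov(X, Z) = 0.
= 3²·83 + 0.8²·77.7 + 2·3·0.8·0
= 747 + 49.728 + 0 = 796.728.

E[Y] = -24.94, Var(Y) = 796.728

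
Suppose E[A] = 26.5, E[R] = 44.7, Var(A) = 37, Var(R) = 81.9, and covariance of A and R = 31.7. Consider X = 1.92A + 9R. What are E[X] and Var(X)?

E[X] = 453.18, Var(X) = 7865.8488

E[X] = 1.92·E[A] + 9·E[R] = 1.92·26.5 + 9·44.7 = 453.18.
Var(X) = a²·Var(A) + b²·Var(R) + 2ab·covariance of A and R with a = 1.92, b = 9.
= 1.92²·37 + 9²·81.9 + 2·1.92·9·31.7
= 136.3968 + 6633.9 + 1095.552 = 7865.8488.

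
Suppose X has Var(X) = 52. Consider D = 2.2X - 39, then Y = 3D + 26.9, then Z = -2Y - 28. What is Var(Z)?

Var(Z) = 9060.48

Var(D) = 2.2²·52 = 251.68.
Var(Y) = 3²·251.68 = 2265.12.
Var(Z) = (-2)²·2265.12 = 9060.48.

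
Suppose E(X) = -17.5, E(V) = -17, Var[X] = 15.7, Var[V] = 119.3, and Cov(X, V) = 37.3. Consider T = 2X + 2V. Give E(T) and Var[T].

E(T) = 2·E(X) + 2·E(V) = 2·(-17.5) + 2·(-17) = -69.
Var[T] = a²·Var[X] + b²·Var[V] + 2ab·Cov(X, V) with a = 2, b = 2.
= 2²·15.7 + 2²·119.3 + 2·2·2·37.3
= 62.8 + 477.2 + 298.4 = 838.4.

E(T) = -69, Var[T] = 838.4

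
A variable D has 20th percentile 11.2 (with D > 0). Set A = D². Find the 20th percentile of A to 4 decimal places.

20th percentile of A = 125.44

D² is increasing, so P_{20}(A) = g(P_{20}(D)) = 125.44.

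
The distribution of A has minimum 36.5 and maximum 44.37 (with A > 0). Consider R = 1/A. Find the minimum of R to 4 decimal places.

min(R) = 0.0225

1/A is decreasing on this domain, so min(R) comes from max(A) = 44.37: min(R) = 1/(44.37) ≈ 0.0225.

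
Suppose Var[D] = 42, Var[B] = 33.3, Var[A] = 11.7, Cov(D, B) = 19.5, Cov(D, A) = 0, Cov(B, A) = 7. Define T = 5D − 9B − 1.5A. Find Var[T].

Var[T] = 2207.625

Var[T] = a²·Var[D] + b²·Var[B] + c²·Var[A] + 2ab·Cov(D, B) + 2ac·Cov(D, A) + 2bc·Cov(B, A), with a = 5, b = -9, c = -1.5.
= 1050 + 2697.3 + 26.325 + (-1755) + 0 + 189
= 2207.625.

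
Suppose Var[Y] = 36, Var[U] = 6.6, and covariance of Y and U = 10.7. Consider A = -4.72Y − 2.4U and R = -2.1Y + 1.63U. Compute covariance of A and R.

covariance of A and R = 302.61928

By bilinearity, covariance of A and R = ac·Var[Y] + bd·Var[U] + (ad+bc)·covariance of Y and U, with a=-4.72, b=-2.4, c=-2.1, d=1.63.
ac·Var[Y] = (-4.72)·(-2.1)·36 = 356.832
bd·Var[U] = (-2.4)·1.63·6.6 = -25.8192
(ad+bc)·covariance of Y and U = (-2.6536)·10.7 = -28.39352
covariance of A and R = 356.832 + (-25.8192) + (-28.39352) = 302.61928.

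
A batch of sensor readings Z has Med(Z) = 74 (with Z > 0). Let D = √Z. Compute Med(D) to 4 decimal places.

√Z is monotone on this domain, so Med(D) = √(74) ≈ 8.6023.

Med(D) = 8.6023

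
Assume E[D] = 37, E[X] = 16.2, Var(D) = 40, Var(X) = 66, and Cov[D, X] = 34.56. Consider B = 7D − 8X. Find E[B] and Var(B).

E[B] = 7·E[D] + (-8)·E[X] = 7·37 + (-8)·16.2 = 129.4.
Var(B) = a²·Var(D) + b²·Var(X) + 2ab·Cov[D, X] with a = 7, b = -8.
= 7²·40 + (-8)²·66 + 2·7·(-8)·34.56
= 1960 + 4224 + (-3870.72) = 2313.28.

E[B] = 129.4, Var(B) = 2313.28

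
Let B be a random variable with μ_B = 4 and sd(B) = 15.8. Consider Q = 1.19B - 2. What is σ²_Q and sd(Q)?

σ²_Q = 353.515204, sd(Q) = 18.802

Q = 1.19B - 2 is linear with a = 1.19, b = -2.
σ²_B = 15.8² = 249.64.
σ²_Q = a²·σ²_B = 1.19²·249.64 = 353.515204 (the additive constant -2 does not affect variance).
sd(Q) = |a|·sd(B) = |1.19|·15.8 = 18.802.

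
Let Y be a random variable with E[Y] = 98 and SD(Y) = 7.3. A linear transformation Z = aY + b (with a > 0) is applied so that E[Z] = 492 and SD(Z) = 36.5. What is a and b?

a = 5, b = 2

SD(Z) = a·SD(Y) (a > 0), so a = 36.5/7.3 = 5.
E[Z] = a·E[Y] + b, so b = 492 − 5·98 = 2.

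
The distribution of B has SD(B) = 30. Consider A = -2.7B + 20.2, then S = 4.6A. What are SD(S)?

SD(S) = 372.6

SD(A) = |-2.7|·30 = 81.
SD(S) = |4.6|·81 = 372.6.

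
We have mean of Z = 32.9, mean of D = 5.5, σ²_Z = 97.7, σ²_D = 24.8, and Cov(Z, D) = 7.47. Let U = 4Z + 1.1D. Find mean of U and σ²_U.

mean of U = 4·mean of Z + 1.1·mean of D = 4·32.9 + 1.1·5.5 = 137.65.
σ²_U = a²·σ²_Z + b²·σ²_D + 2ab·Cov(Z, D) with a = 4, b = 1.1.
= 4²·97.7 + 1.1²·24.8 + 2·4·1.1·7.47
= 1563.2 + 30.008 + 65.736 = 1658.944.

mean of U = 137.65, σ²_U = 1658.944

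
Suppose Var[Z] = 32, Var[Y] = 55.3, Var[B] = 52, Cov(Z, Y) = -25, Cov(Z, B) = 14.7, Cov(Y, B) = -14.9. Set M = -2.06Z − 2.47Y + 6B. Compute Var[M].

Var[M] = a²·Var[Z] + b²·Var[Y] + c²·Var[B] + 2ab·Cov(Z, Y) + 2ac·Cov(Z, B) + 2bc·Cov(Y, B), with a = -2.06, b = -2.47, c = 6.
= 135.7952 + 337.37977 + 1872 + (-254.41) + (-363.384) + 441.636
= 2169.01697.

Var[M] = 2169.01697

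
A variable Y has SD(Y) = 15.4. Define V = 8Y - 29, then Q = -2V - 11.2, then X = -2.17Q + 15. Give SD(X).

SD(V) = |8|·15.4 = 123.2.
SD(Q) = |-2|·123.2 = 246.4.
SD(X) = |-2.17|·246.4 = 534.688.

SD(X) = 534.688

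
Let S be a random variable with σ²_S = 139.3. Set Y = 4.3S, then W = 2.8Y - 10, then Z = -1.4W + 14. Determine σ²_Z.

σ²_Z = 39578.5757248

σ²_Y = 4.3²·139.3 = 2575.657.
σ²_W = 2.8²·2575.657 = 20193.15088.
σ²_Z = (-1.4)²·20193.15088 = 39578.5757248.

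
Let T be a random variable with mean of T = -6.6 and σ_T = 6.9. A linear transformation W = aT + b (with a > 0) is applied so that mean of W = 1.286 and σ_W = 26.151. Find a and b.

a = 3.79, b = 26.3

σ_W = a·σ_T (a > 0), so a = 26.151/6.9 = 3.79.
mean of W = a·mean of T + b, so b = 1.286 − 3.79·(-6.6) = 26.3.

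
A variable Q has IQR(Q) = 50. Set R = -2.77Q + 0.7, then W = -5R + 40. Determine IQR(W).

IQR(R) = |-2.77|·50 = 138.5.
IQR(W) = |-5|·138.5 = 692.5.

IQR(W) = 692.5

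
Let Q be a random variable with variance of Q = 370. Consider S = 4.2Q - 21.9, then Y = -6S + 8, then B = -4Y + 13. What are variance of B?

variance of S = 4.2²·370 = 6526.8.
variance of Y = (-6)²·6526.8 = 234964.8.
variance of B = (-4)²·234964.8 = 3759436.8.

variance of B = 3759436.8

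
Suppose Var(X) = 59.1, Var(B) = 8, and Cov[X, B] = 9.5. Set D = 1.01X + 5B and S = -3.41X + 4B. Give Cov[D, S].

By bilinearity, Cov[D, S] = ac·Var(X) + bd·Var(B) + (ad+bc)·Cov[X, B], with a=1.01, b=5, c=-3.41, d=4.
ac·Var(X) = 1.01·(-3.41)·59.1 = -203.54631
bd·Var(B) = 5·4·8 = 160
(ad+bc)·Cov[X, B] = (-13.01)·9.5 = -123.595
Cov[D, S] = -203.54631 + 160 + (-123.595) = -167.14131.

Cov[D, S] = -167.14131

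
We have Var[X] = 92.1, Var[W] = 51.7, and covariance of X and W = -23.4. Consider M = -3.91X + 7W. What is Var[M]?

Var[M] = 5222.25001

Var[M] = a²·Var[X] + b²·Var[W] + 2ab·covariance of X and W with a = -3.91, b = 7.
= (-3.91)²·92.1 + 7²·51.7 + 2·(-3.91)·7·(-23.4)
= 1408.03401 + 2533.3 + 1280.916 = 5222.25001.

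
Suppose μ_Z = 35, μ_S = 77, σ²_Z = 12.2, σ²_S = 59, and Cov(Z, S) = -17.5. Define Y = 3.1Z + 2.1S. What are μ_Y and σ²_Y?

μ_Y = 270.2, σ²_Y = 149.582

μ_Y = 3.1·μ_Z + 2.1·μ_S = 3.1·35 + 2.1·77 = 270.2.
σ²_Y = a²·σ²_Z + b²·σ²_S + 2ab·Cov(Z, S) with a = 3.1, b = 2.1.
= 3.1²·12.2 + 2.1²·59 + 2·3.1·2.1·(-17.5)
= 117.242 + 260.19 + (-227.85) = 149.582.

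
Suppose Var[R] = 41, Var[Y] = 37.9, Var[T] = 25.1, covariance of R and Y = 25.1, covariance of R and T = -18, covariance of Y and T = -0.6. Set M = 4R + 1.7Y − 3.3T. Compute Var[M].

Var[M] = a²·Var[R] + b²·Var[Y] + c²·Var[T] + 2ab·covariance of R and Y + 2ac·covariance of R and T + 2bc·covariance of Y and T, with a = 4, b = 1.7, c = -3.3.
= 656 + 109.531 + 273.339 + 341.36 + 475.2 + 6.732
= 1862.162.

Var[M] = 1862.162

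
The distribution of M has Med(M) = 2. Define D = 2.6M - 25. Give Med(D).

Med(D) = -19.8

A linear map preserves order up to sign, so Med(D) = a·Med(M) + b = 2.6·2 + (-25) = -19.8.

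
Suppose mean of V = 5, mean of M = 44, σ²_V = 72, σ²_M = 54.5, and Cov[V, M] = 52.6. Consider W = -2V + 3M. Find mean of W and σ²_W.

mean of W = 122, σ²_W = 147.3

mean of W = (-2)·mean of V + 3·mean of M = (-2)·5 + 3·44 = 122.
σ²_W = a²·σ²_V + b²·σ²_M + 2ab·Cov[V, M] with a = -2, b = 3.
= (-2)²·72 + 3²·54.5 + 2·(-2)·3·52.6
= 288 + 490.5 + (-631.2) = 147.3.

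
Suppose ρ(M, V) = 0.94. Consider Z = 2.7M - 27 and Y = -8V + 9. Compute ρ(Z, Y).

Linear rescalings preserve |correlation|; the slopes 2.7 and -8 have opposite signs, so the correlation flips sign: ρ(Z, Y) = −ρ(M, V) = -0.94.

ρ(Z, Y) = -0.94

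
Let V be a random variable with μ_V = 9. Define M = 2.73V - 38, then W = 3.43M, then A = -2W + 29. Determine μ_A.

μ_A = 121.1298

μ_M = 2.73·9 + (-38) = -13.43.
μ_W = 3.43·(-13.43) = -46.0649.
μ_A = (-2)·(-46.0649) + 29 = 121.1298.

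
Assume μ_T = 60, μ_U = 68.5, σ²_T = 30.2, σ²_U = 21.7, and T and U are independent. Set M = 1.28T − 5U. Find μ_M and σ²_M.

μ_M = -265.7, σ²_M = 591.97968

μ_M = 1.28·μ_T + (-5)·μ_U = 1.28·60 + (-5)·68.5 = -265.7.
σ²_M = a²·σ²_T + b²·σ²_U + 2ab·Cov[T, U] with a = 1.28, b = -5.
Independence gives Cov[T, U] = 0.
= 1.28²·30.2 + (-5)²·21.7 + 2·1.28·(-5)·0
= 49.47968 + 542.5 + 0 = 591.97968.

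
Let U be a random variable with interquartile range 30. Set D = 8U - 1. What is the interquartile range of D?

IQR(D) = 240

Under D = aU + b, IQR(D) = |a|·IQR(U) = |8|·30 = 240 (shifts cancel; spread scales by |a|).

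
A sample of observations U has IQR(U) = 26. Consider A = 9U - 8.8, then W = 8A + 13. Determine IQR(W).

IQR(W) = 1872

IQR(A) = |9|·26 = 234.
IQR(W) = |8|·234 = 1872.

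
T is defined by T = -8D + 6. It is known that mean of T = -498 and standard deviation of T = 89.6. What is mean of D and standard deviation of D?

From T = -8D + 6: mean of T = a·mean of D + b, so mean of D = (mean of T − b)/a = (-498 − 6)/(-8) = 63.
standard deviation of T = |a|·standard deviation of D, so standard deviation of D = 89.6/|-8| = 11.2.

mean of D = 63, standard deviation of D = 11.2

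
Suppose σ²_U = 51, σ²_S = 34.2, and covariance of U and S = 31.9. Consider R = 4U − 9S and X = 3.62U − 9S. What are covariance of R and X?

By bilinearity, covariance of R and X = ac·σ²_U + bd·σ²_S + (ad+bc)·covariance of U and S, with a=4, b=-9, c=3.62, d=-9.
ac·σ²_U = 4·3.62·51 = 738.48
bd·σ²_S = (-9)·(-9)·34.2 = 2770.2
(ad+bc)·covariance of U and S = (-68.58)·31.9 = -2187.702
covariance of R and X = 738.48 + 2770.2 + (-2187.702) = 1320.978.

covariance of R and X = 1320.978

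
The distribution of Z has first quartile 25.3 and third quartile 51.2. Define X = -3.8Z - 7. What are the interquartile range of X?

IQR of Z = Q3 − Q1 = 51.2 − 25.3 = 25.9.
Under X = aZ + b, IQR(X) = |a|·IQR(Z) = |-3.8|·25.9 = 98.42 (shifts cancel; spread scales by |a|).

IQR(X) = 98.42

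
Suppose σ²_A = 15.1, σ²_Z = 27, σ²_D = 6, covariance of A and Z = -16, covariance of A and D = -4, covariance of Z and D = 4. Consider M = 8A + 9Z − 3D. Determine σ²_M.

σ²_M = a²·σ²_A + b²·σ²_Z + c²·σ²_D + 2ab·covariance of A and Z + 2ac·covariance of A and D + 2bc·covariance of Z and D, with a = 8, b = 9, c = -3.
= 966.4 + 2187 + 54 + (-2304) + 192 + (-216)
= 879.4.

σ²_M = 879.4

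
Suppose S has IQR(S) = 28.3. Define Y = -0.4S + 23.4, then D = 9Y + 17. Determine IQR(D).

IQR(Y) = |-0.4|·28.3 = 11.32.
IQR(D) = |9|·11.32 = 101.88.

IQR(D) = 101.88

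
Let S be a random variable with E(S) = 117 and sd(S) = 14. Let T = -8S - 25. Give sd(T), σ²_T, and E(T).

T = -8S - 25 is linear with a = -8, b = -25.
sd(T) = |a|·sd(S) = |-8|·14 = 112.
σ²_S = 14² = 196.
σ²_T = a²·σ²_S = (-8)²·196 = 12544 (the additive constant -25 does not affect variance).
E(T) = a·E(S) + b = (-8)·117 + (-25) = -961.

sd(T) = 112, σ²_T = 12544, E(T) = -961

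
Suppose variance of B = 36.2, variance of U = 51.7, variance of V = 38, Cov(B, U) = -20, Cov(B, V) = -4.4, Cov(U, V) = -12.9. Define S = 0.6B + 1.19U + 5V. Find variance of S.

variance of S = 827.77437

variance of S = a²·variance of B + b²·variance of U + c²·variance of V + 2ab·Cov(B, U) + 2ac·Cov(B, V) + 2bc·Cov(U, V), with a = 0.6, b = 1.19, c = 5.
= 13.032 + 73.21237 + 950 + (-28.56) + (-26.4) + (-153.51)
= 827.77437.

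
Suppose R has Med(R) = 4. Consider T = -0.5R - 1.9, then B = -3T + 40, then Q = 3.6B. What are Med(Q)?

Med(T) = (-0.5)·4 + (-1.9) = -3.9.
Med(B) = (-3)·(-3.9) + 40 = 51.7.
Med(Q) = 3.6·51.7 = 186.12.

Med(Q) = 186.12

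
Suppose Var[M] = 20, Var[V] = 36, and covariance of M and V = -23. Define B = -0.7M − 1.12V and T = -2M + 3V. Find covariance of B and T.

By bilinearity, covariance of B and T = ac·Var[M] + bd·Var[V] + (ad+bc)·covariance of M and V, with a=-0.7, b=-1.12, c=-2, d=3.
ac·Var[M] = (-0.7)·(-2)·20 = 28
bd·Var[V] = (-1.12)·3·36 = -120.96
(ad+bc)·covariance of M and V = (0.14)·(-23) = -3.22
covariance of B and T = 28 + (-120.96) + (-3.22) = -96.18.

covariance of B and T = -96.18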